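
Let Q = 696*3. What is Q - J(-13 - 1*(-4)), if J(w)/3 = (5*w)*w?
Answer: 873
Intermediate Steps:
J(w) = 15*w**2 (J(w) = 3*((5*w)*w) = 3*(5*w**2) = 15*w**2)
Q = 2088
Q - J(-13 - 1*(-4)) = 2088 - 15*(-13 - 1*(-4))**2 = 2088 - 15*(-13 + 4)**2 = 2088 - 15*(-9)**2 = 2088 - 15*81 = 2088 - 1*1215 = 2088 - 1215 = 873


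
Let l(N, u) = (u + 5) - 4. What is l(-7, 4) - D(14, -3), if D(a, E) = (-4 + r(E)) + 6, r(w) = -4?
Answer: 7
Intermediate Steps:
l(N, u) = 1 + u (l(N, u) = (5 + u) - 4 = 1 + u)
D(a, E) = -2 (D(a, E) = (-4 - 4) + 6 = -8 + 6 = -2)
l(-7, 4) - D(14, -3) = (1 + 4) - 1*(-2) = 5 + 2 = 7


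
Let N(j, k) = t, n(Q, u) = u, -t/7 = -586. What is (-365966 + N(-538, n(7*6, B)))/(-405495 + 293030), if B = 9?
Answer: 361864/112465 ≈ 3.2176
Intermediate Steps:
t = 4102 (t = -7*(-586) = 4102)
N(j, k) = 4102
(-365966 + N(-538, n(7*6, B)))/(-405495 + 293030) = (-365966 + 4102)/(-405495 + 293030) = -361864/(-112465) = -361864*(-1/112465) = 361864/112465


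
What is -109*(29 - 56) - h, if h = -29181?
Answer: 32124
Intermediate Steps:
-109*(29 - 56) - h = -109*(29 - 56) - 1*(-29181) = -109*(-27) + 29181 = 2943 + 29181 = 32124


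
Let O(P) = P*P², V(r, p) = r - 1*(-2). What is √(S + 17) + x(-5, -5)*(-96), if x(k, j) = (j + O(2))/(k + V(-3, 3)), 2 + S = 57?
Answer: 48 + 6*√2 ≈ 56.485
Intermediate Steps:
V(r, p) = 2 + r (V(r, p) = r + 2 = 2 + r)
S = 55 (S = -2 + 57 = 55)
O(P) = P³
x(k, j) = (8 + j)/(-1 + k) (x(k, j) = (j + 2³)/(k + (2 - 3)) = (j + 8)/(k - 1) = (8 + j)/(-1 + k))
√(S + 17) + x(-5, -5)*(-96) = √(55 + 17) + ((8 - 5)/(-1 - 5))*(-96) = √72 + (3/(-6))*(-96) = 6*√2 - ⅙*3*(-96) = 6*√2 - ½*(-96) = 6*√2 + 48 = 48 + 6*√2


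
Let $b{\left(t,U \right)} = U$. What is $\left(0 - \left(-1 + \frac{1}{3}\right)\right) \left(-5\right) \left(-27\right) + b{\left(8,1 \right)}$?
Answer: $91$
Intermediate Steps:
$\left(0 - \left(-1 + \frac{1}{3}\right)\right) \left(-5\right) \left(-27\right) + b{\left(8,1 \right)} = \left(0 - \left(-1 + \frac{1}{3}\right)\right) \left(-5\right) \left(-27\right) + 1 = \left(0 - - \frac{2}{3}\right) \left(-5\right) \left(-27\right) + 1 = \left(0 + \left(- \frac{1}{3} + 1\right)\right) \left(-5\right) \left(-27\right) + 1 = \left(0 + \frac{2}{3}\right) \left(-5\right) \left(-27\right) + 1 = \frac{2}{3} \left(-5\right) \left(-27\right) + 1 = \left(- \frac{10}{3}\right) \left(-27\right) + 1 = 90 + 1 = 91$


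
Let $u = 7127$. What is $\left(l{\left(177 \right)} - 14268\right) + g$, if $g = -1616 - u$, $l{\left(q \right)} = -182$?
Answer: $-23193$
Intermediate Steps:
$g = -8743$ ($g = -1616 - 7127 = -8743$)
$\left(l{\left(177 \right)} - 14268\right) + g = \left(-182 - 14268\right) - 8743 = -14450 - 8743 = -23193$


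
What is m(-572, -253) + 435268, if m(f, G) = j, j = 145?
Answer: 435413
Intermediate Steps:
m(f, G) = 145
m(-572, -253) + 435268 = 145 + 435268 = 435413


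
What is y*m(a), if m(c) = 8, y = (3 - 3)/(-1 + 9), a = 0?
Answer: 0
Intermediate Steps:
y = 0 (y = 0/8 = 0*(1/8) = 0)
y*m(a) = 0*8 = 0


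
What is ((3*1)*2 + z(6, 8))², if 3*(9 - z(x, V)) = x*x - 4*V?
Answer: 1681/9 ≈ 186.78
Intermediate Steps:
z(x, V) = 9 - x²/3 + 4*V/3 (z(x, V) = 9 - (x*x - 4*V)/3 = 9 - (x² - 4*V)/3 = 9 + (-x²/3 + 4*V/3) = 9 - x²/3 + 4*V/3)
((3*1)*2 + z(6, 8))² = ((3*1)*2 + (9 - ⅓*6² + (4/3)*8))² = (3*2 + (9 - ⅓*36 + 32/3))² = (6 + (9 - 12 + 32/3))² = (6 + 23/3)² = (41/3)² = 1681/9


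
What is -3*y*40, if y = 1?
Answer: -120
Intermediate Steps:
-3*y*40 = -3*1*40 = -3*40 = -120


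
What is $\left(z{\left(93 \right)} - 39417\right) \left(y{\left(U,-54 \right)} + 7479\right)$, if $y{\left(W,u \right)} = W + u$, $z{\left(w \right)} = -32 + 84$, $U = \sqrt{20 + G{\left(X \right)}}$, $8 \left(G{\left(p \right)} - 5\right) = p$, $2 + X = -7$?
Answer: $-292285125 - \frac{39365 \sqrt{382}}{4} \approx -2.9248 \cdot 10^{8}$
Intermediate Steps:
$X = -9$ ($X = -2 - 7 = -9$)
$G{\left(p \right)} = 5 + \frac{p}{8}$
$U = \frac{\sqrt{382}}{4}$ ($U = \sqrt{20 + \left(5 + \frac{1}{8} \left(-9\right)\right)} = \sqrt{20 + \left(5 - \frac{9}{8}\right)} = \sqrt{20 + \frac{31}{8}} = \sqrt{\frac{191}{8}} = \frac{\sqrt{382}}{4} \approx 4.8862$)
$z{\left(w \right)} = 52$
$\left(z{\left(93 \right)} - 39417\right) \left(y{\left(U,-54 \right)} + 7479\right) = \left(52 - 39417\right) \left(\left(\frac{\sqrt{382}}{4} - 54\right) + 7479\right) = - 39365 \left(\left(-54 + \frac{\sqrt{382}}{4}\right) + 7479\right) = - 39365 \left(7425 + \frac{\sqrt{382}}{4}\right) = -292285125 - \frac{39365 \sqrt{382}}{4}$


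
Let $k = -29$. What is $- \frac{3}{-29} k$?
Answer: $-3$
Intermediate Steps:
$- \frac{3}{-29} k = - \frac{3}{-29} \left(-29\right) = \left(-3\right) \left(- \frac{1}{29}\right) \left(-29\right) = \frac{3}{29} \left(-29\right) = -3$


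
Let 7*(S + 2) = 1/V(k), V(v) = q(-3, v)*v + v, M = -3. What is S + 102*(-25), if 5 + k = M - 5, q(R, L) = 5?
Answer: -1393393/546 ≈ -2552.0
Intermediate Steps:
k = -13 (k = -5 + (-3 - 5) = -5 - 8 = -13)
V(v) = 6*v (V(v) = 5*v + v = 6*v)
S = -1093/546 (S = -2 + 1/(7*((6*(-13)))) = -2 + (⅐)/(-78) = -2 + (⅐)*(-1/78) = -2 - 1/546 = -1093/546 ≈ -2.0018)
S + 102*(-25) = -1093/546 + 102*(-25) = -1093/546 - 2550 = -1393393/546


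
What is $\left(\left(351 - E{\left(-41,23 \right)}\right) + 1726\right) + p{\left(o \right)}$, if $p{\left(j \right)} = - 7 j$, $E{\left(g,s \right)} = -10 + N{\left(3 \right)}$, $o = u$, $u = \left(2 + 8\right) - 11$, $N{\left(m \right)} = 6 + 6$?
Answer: $2082$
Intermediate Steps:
$N{\left(m \right)} = 12$
$u = -1$ ($u = 10 - 11 = -1$)
$o = -1$
$E{\left(g,s \right)} = 2$ ($E{\left(g,s \right)} = -10 + 12 = 2$)
$\left(\left(351 - E{\left(-41,23 \right)}\right) + 1726\right) + p{\left(o \right)} = \left(\left(351 - 2\right) + 1726\right) - -7 = \left(\left(351 - 2\right) + 1726\right) + 7 = \left(349 + 1726\right) + 7 = 2075 + 7 = 2082$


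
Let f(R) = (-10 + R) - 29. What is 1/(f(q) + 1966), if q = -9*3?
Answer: 1/1900 ≈ 0.00052632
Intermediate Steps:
q = -27
f(R) = -39 + R
1/(f(q) + 1966) = 1/((-39 - 27) + 1966) = 1/(-66 + 1966) = 1/1900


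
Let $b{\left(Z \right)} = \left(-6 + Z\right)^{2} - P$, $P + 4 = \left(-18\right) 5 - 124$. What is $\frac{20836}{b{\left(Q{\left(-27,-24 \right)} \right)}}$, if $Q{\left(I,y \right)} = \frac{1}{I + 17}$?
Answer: $\frac{2083600}{25521} \approx 81.643$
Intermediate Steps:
$Q{\left(I,y \right)} = \frac{1}{17 + I}$
$P = -218$ ($P = -4 - 214 = -218$)
$b{\left(Z \right)} = 218 + \left(-6 + Z\right)^{2}$ ($b{\left(Z \right)} = \left(-6 + Z\right)^{2} - -218 = \left(-6 + Z\right)^{2} + 218 = 218 + \left(-6 + Z\right)^{2}$)
$\frac{20836}{b{\left(Q{\left(-27,-24 \right)} \right)}} = \frac{20836}{218 + \left(-6 + \frac{1}{17 - 27}\right)^{2}} = \frac{20836}{218 + \left(-6 + \frac{1}{-10}\right)^{2}} = \frac{20836}{218 + \left(-6 - \frac{1}{10}\right)^{2}} = \frac{20836}{218 + \left(- \frac{61}{10}\right)^{2}} = \frac{20836}{218 + \frac{3721}{100}} = \frac{20836}{\frac{25521}{100}} = 20836 \cdot \frac{100}{25521} = \frac{2083600}{25521}$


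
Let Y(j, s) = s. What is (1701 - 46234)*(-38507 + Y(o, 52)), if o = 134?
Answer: 1712516515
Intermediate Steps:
(1701 - 46234)*(-38507 + Y(o, 52)) = (1701 - 46234)*(-38507 + 52) = -44533*(-38455) = 1712516515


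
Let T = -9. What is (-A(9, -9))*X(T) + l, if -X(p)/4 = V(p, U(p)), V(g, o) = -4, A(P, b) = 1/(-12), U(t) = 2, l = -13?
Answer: -35/3 ≈ -11.667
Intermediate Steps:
A(P, b) = -1/12
X(p) = 16 (X(p) = -4*(-4) = 16)
(-A(9, -9))*X(T) + l = -1*(-1/12)*16 - 13 = (1/12)*16 - 13 = 4/3 - 13 = -35/3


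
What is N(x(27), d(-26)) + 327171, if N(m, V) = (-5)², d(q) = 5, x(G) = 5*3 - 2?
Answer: 327196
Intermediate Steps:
x(G) = 13 (x(G) = 15 - 2 = 13)
N(m, V) = 25
N(x(27), d(-26)) + 327171 = 25 + 327171 = 327196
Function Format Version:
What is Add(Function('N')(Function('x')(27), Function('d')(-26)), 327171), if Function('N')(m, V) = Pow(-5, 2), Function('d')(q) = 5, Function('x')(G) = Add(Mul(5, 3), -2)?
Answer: 327196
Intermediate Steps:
Function('x')(G) = 13 (Function('x')(G) = Add(15, -2) = 13)
Function('N')(m, V) = 25
Add(Function('N')(Function('x')(27), Function('d')(-26)), 327171) = Add(25, 327171) = 327196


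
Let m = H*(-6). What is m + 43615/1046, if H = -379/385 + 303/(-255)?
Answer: 74940979/1369214 ≈ 54.733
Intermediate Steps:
H = -2844/1309 (H = -379*1/385 + 303*(-1/255) = -379/385 - 101/85 = -2844/1309 ≈ -2.1726)
m = 17064/1309 (m = -2844/1309*(-6) = 17064/1309 ≈ 13.036)
m + 43615/1046 = 17064/1309 + 43615/1046 = 74940979/1369214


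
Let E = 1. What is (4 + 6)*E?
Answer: 10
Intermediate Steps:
(4 + 6)*E = (4 + 6)*1 = 10*1 = 10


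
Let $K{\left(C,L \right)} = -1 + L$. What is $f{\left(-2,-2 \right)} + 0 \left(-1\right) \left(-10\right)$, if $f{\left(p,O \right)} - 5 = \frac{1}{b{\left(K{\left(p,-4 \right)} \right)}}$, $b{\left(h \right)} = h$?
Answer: $\frac{24}{5} \approx 4.8$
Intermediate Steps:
$f{\left(p,O \right)} = \frac{24}{5}$ ($f{\left(p,O \right)} = 5 + \frac{1}{-1 - 4} = 5 + \frac{1}{-5} = 5 - \frac{1}{5} = \frac{24}{5}$)
$f{\left(-2,-2 \right)} + 0 \left(-1\right) \left(-10\right) = \frac{24}{5} + 0 \left(-1\right) \left(-10\right) = \frac{24}{5} + 0 \left(-10\right) = \frac{24}{5} + 0 = \frac{24}{5}$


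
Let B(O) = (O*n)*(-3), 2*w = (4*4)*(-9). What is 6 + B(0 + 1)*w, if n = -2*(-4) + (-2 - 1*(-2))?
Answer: 1734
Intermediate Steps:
n = 8 (n = 8 + (-2 + 2) = 8 + 0 = 8)
w = -72 (w = ((4*4)*(-9))/2 = (16*(-9))/2 = (1/2)*(-144) = -72)
B(O) = -24*O (B(O) = (O*8)*(-3) = (8*O)*(-3) = -24*O)
6 + B(0 + 1)*w = 6 - 24*(0 + 1)*(-72) = 6 - 24*1*(-72) = 6 - 24*(-72) = 6 + 1728 = 1734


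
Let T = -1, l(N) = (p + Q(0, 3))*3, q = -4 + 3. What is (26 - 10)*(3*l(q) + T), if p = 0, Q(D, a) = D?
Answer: -16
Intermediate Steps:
q = -1
l(N) = 0 (l(N) = (0 + 0)*3 = 0*3 = 0)
(26 - 10)*(3*l(q) + T) = (26 - 10)*(3*0 - 1) = 16*(0 - 1) = 16*(-1) = -16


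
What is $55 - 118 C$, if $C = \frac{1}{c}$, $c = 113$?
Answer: $\frac{6097}{113} \approx 53.956$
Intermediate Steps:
$C = \frac{1}{113} \approx 0.0088496$
$55 - 118 C = 55 - \frac{118}{113} = \frac{6097}{113}$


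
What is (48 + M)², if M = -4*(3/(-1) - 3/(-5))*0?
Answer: 2304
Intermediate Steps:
M = 0 (M = -4*(3*(-1) - 3*(-⅕))*0 = -4*(-3 + ⅗)*0 = -4*(-12/5)*0 = (48/5)*0 = 0)
(48 + M)² = (48 + 0)² = 48² = 2304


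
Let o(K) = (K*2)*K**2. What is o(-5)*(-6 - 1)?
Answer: 1750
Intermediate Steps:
o(K) = 2*K**3 (o(K) = (2*K)*K**2 = 2*K**3)
o(-5)*(-6 - 1) = (2*(-5)**3)*(-6 - 1) = (2*(-125))*(-7) = -250*(-7) = 1750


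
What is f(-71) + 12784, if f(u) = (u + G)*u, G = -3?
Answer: 18038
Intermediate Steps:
f(u) = u*(-3 + u) (f(u) = (u - 3)*u = (-3 + u)*u = u*(-3 + u))
f(-71) + 12784 = -71*(-3 - 71) + 12784 = -71*(-74) + 12784 = 5254 + 12784 = 18038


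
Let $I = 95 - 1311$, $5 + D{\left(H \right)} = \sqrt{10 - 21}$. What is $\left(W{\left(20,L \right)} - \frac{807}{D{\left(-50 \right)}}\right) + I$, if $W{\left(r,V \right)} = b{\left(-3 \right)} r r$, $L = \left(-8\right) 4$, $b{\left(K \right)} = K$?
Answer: $- \frac{27647}{12} + \frac{269 i \sqrt{11}}{12} \approx -2303.9 + 74.348 i$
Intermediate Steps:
$D{\left(H \right)} = -5 + i \sqrt{11}$ ($D{\left(H \right)} = -5 + \sqrt{10 - 21} = -5 + \sqrt{-11} = -5 + i \sqrt{11}$)
$L = -32$
$I = -1216$ ($I = 95 - 1311 = -1216$)
$W{\left(r,V \right)} = - 3 r^{2}$ ($W{\left(r,V \right)} = - 3 r r = - 3 r^{2}$)
$\left(W{\left(20,L \right)} - \frac{807}{D{\left(-50 \right)}}\right) + I = \left(- 3 \cdot 20^{2} - \frac{807}{-5 + i \sqrt{11}}\right) - 1216 = \left(\left(-3\right) 400 - \frac{807}{-5 + i \sqrt{11}}\right) - 1216 = \left(-1200 - \frac{807}{-5 + i \sqrt{11}}\right) - 1216 = -2416 - \frac{807}{-5 + i \sqrt{11}}$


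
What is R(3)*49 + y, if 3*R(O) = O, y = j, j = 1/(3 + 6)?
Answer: 442/9 ≈ 49.111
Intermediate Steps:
j = ⅑ (j = 1/9 = ⅑ ≈ 0.11111)
y = ⅑ ≈ 0.11111
R(O) = O/3
R(3)*49 + y = ((⅓)*3)*49 + ⅑ = 1*49 + ⅑ = 49 + ⅑ = 442/9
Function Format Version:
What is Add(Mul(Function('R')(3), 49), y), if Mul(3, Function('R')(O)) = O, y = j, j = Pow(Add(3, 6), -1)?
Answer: Rational(442, 9) ≈ 49.111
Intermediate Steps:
j = Rational(1, 9) (j = Pow(9, -1) = Rational(1, 9) ≈ 0.11111)
y = Rational(1, 9) ≈ 0.11111
Function('R')(O) = Mul(Rational(1, 3), O)
Add(Mul(Function('R')(3), 49), y) = Add(Mul(Mul(Rational(1, 3), 3), 49), Rational(1, 9)) = Add(Mul(1, 49), Rational(1, 9)) = Add(49, Rational(1, 9)) = Rational(442, 9)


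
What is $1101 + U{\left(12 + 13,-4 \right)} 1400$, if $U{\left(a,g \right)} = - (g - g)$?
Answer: $1101$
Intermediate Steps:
$U{\left(a,g \right)} = 0$ ($U{\left(a,g \right)} = \left(-1\right) 0 = 0$)
$1101 + U{\left(12 + 13,-4 \right)} 1400 = 1101 + 0 \cdot 1400 = 1101 + 0 = 1101$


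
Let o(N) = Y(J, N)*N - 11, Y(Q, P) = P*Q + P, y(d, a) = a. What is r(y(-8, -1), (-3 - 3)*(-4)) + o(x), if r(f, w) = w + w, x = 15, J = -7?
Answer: -1313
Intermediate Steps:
Y(Q, P) = P + P*Q
o(N) = -11 - 6*N**2 (o(N) = (N*(1 - 7))*N - 11 = (N*(-6))*N - 11 = (-6*N)*N - 11 = -6*N**2 - 11 = -11 - 6*N**2)
r(f, w) = 2*w
r(y(-8, -1), (-3 - 3)*(-4)) + o(x) = 2*((-3 - 3)*(-4)) + (-11 - 6*15**2) = 2*(-6*(-4)) + (-11 - 6*225) = 2*24 + (-11 - 1350) = 48 - 1361 = -1313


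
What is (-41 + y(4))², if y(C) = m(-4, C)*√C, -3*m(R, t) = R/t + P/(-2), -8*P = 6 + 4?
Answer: 26569/16 ≈ 1660.6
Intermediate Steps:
P = -5/4 (P = -(6 + 4)/8 = -⅛*10 = -5/4 ≈ -1.2500)
m(R, t) = -5/24 - R/(3*t) (m(R, t) = -(R/t - 5/4/(-2))/3 = -(R/t - 5/4*(-½))/3 = -(R/t + 5/8)/3 = -(5/8 + R/t)/3 = -5/24 - R/(3*t))
y(C) = √C*(-5/24 + 4/(3*C)) (y(C) = (-5/24 - ⅓*(-4)/C)*√C = (-5/24 + 4/(3*C))*√C = √C*(-5/24 + 4/(3*C)))
(-41 + y(4))² = (-41 + (32 - 5*4)/(24*√4))² = (-41 + (1/24)*(½)*(32 - 20))² = (-41 + (1/24)*(½)*12)² = (-41 + ¼)² = (-163/4)² = 26569/16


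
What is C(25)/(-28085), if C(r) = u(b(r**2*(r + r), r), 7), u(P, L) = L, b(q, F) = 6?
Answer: -7/28085 ≈ -0.00024924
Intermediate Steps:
C(r) = 7
C(25)/(-28085) = 7/(-28085) = 7*(-1/28085) = -7/28085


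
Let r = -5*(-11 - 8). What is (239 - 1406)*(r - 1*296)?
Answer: 234567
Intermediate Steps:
r = 95 (r = -5*(-19) = 95)
(239 - 1406)*(r - 1*296) = (239 - 1406)*(95 - 1*296) = -1167*(95 - 296) = -1167*(-201) = 234567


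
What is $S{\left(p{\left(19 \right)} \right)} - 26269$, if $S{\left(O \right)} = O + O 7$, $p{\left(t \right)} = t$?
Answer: $-26117$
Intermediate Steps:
$S{\left(O \right)} = 8 O$ ($S{\left(O \right)} = O + 7 O = 8 O$)
$S{\left(p{\left(19 \right)} \right)} - 26269 = 8 \cdot 19 - 26269 = 152 - 26269 = -26117$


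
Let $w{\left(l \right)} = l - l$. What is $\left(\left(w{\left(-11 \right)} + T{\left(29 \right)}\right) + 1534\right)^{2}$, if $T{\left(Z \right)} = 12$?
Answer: $2390116$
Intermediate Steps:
$w{\left(l \right)} = 0$
$\left(\left(w{\left(-11 \right)} + T{\left(29 \right)}\right) + 1534\right)^{2} = \left(\left(0 + 12\right) + 1534\right)^{2} = \left(12 + 1534\right)^{2} = 1546^{2} = 2390116$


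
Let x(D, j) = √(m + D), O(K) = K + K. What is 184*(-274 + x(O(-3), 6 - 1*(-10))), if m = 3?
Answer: -50416 + 184*I*√3 ≈ -50416.0 + 318.7*I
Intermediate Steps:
O(K) = 2*K
x(D, j) = √(3 + D)
184*(-274 + x(O(-3), 6 - 1*(-10))) = 184*(-274 + √(3 + 2*(-3))) = 184*(-274 + √(3 - 6)) = 184*(-274 + √(-3)) = 184*(-274 + I*√3) = -50416 + 184*I*√3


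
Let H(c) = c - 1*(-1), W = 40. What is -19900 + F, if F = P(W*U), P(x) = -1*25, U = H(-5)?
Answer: -19925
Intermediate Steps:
H(c) = 1 + c (H(c) = c + 1 = 1 + c)
U = -4 (U = 1 - 5 = -4)
P(x) = -25
F = -25
-19900 + F = -19900 - 25 = -19925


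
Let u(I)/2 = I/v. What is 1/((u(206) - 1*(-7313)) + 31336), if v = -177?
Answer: 177/6840461 ≈ 2.5875e-5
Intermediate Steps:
u(I) = -2*I/177 (u(I) = 2*(I/(-177)) = 2*(I*(-1/177)) = 2*(-I/177) = -2*I/177)
1/((u(206) - 1*(-7313)) + 31336) = 1/((-2/177*206 - 1*(-7313)) + 31336) = 1/((-412/177 + 7313) + 31336) = 1/(1293989/177 + 31336) = 1/(6840461/177) = 177/6840461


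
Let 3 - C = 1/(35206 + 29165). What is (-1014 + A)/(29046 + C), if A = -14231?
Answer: -981335895/1869913178 ≈ -0.52480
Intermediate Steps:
C = 193112/64371 (C = 3 - 1/(35206 + 29165) = 3 - 1/64371 = 193112/64371 ≈ 3.0000)
(-1014 + A)/(29046 + C) = (-1014 - 14231)/(29046 + 193112/64371) = -15245/1869913178/64371 = -15245*64371/1869913178 = -981335895/1869913178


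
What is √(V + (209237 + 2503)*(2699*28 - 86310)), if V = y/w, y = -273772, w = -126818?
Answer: 67*I*√2036472317034514/63409 ≈ 47683.0*I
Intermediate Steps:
V = 136886/63409 (V = -273772/(-126818) = -273772*(-1/126818) = 136886/63409 ≈ 2.1588)
√(V + (209237 + 2503)*(2699*28 - 86310)) = √(136886/63409 + (209237 + 2503)*(2699*28 - 86310)) = √(136886/63409 + 211740*(75572 - 86310)) = √(136886/63409 + 211740*(-10738)) = √(136886/63409 - 2273664120) = √(-144170768048194/63409) = 67*I*√2036472317034514/63409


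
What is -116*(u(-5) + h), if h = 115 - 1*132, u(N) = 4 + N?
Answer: 2088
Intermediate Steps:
h = -17 (h = 115 - 132 = -17)
-116*(u(-5) + h) = -116*((4 - 5) - 17) = -116*(-1 - 17) = -116*(-18) = 2088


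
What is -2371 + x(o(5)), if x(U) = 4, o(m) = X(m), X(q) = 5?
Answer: -2367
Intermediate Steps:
o(m) = 5
-2371 + x(o(5)) = -2371 + 4 = -2367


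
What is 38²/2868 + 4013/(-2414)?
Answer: -2005867/1730838 ≈ -1.1589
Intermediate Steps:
38²/2868 + 4013/(-2414) = 1444*(1/2868) + 4013*(-1/2414) = 361/717 - 4013/2414 = -2005867/1730838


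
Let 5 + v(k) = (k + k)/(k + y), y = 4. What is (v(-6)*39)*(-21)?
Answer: -819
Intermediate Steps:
v(k) = -5 + 2*k/(4 + k) (v(k) = -5 + (k + k)/(k + 4) = -5 + (2*k)/(4 + k) = -5 + 2*k/(4 + k))
(v(-6)*39)*(-21) = (((-20 - 3*(-6))/(4 - 6))*39)*(-21) = (((-20 + 18)/(-2))*39)*(-21) = (-½*(-2)*39)*(-21) = (1*39)*(-21) = 39*(-21) = -819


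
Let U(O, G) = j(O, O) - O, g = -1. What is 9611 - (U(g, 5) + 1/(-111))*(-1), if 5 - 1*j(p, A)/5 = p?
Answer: 1070261/111 ≈ 9642.0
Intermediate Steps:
j(p, A) = 25 - 5*p
U(O, G) = 25 - 6*O (U(O, G) = (25 - 5*O) - O = 25 - 6*O)
9611 - (U(g, 5) + 1/(-111))*(-1) = 9611 - ((25 - 6*(-1)) + 1/(-111))*(-1) = 9611 - ((25 + 6) - 1/111)*(-1) = 9611 - (31 - 1/111)*(-1) = 9611 - 3440*(-1)/111 = 9611 - 1*(-3440/111) = 9611 + 3440/111 = 1070261/111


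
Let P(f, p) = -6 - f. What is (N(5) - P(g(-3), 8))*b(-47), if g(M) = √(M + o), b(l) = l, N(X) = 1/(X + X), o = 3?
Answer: -2867/10 ≈ -286.70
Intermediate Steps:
N(X) = 1/(2*X)
g(M) = √(3 + M) (g(M) = √(M + 3) = √(3 + M))
(N(5) - P(g(-3), 8))*b(-47) = ((½)/5 - (-6 - √(3 - 3)))*(-47) = ((½)*(⅕) - (-6 - √0))*(-47) = (⅒ - (-6 - 1*0))*(-47) = (⅒ - (-6 + 0))*(-47) = (⅒ - 1*(-6))*(-47) = (⅒ + 6)*(-47) = (61/10)*(-47) = -2867/10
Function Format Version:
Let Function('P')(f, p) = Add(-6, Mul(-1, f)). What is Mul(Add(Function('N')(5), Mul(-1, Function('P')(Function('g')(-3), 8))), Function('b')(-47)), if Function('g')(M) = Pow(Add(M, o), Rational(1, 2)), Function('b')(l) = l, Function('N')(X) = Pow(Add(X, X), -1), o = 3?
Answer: Rational(-2867, 10) ≈ -286.70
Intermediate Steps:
Function('N')(X) = Mul(Rational(1, 2), Pow(X, -1)) (Function('N')(X) = Pow(Mul(2, X), -1) = Mul(Rational(1, 2), Pow(X, -1)))
Function('g')(M) = Pow(Add(3, M), Rational(1, 2)) (Function('g')(M) = Pow(Add(M, 3), Rational(1, 2)) = Pow(Add(3, M), Rational(1, 2)))
Mul(Add(Function('N')(5), Mul(-1, Function('P')(Function('g')(-3), 8))), Function('b')(-47)) = Mul(Add(Mul(Rational(1, 2), Pow(5, -1)), Mul(-1, Add(-6, Mul(-1, Pow(Add(3, -3), Rational(1, 2)))))), -47) = Mul(Add(Mul(Rational(1, 2), Rational(1, 5)), Mul(-1, Add(-6, Mul(-1, Pow(0, Rational(1, 2)))))), -47) = Mul(Add(Rational(1, 10), Mul(-1, Add(-6, Mul(-1, 0)))), -47) = Mul(Add(Rational(1, 10), Mul(-1, Add(-6, 0))), -47) = Mul(Add(Rational(1, 10), Mul(-1, -6)), -47) = Mul(Add(Rational(1, 10), 6), -47) = Mul(Rational(61, 10), -47) = Rational(-2867, 10)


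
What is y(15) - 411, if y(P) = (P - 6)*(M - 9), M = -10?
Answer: -582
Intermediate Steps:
y(P) = 114 - 19*P (y(P) = (P - 6)*(-10 - 9) = (-6 + P)*(-19) = 114 - 19*P)
y(15) - 411 = (114 - 19*15) - 411 = (114 - 285) - 411 = -171 - 411 = -582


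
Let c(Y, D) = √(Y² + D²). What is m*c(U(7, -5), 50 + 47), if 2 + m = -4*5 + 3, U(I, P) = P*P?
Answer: -19*√10034 ≈ -1903.2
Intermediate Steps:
U(I, P) = P²
c(Y, D) = √(D² + Y²)
m = -19 (m = -2 + (-4*5 + 3) = -2 + (-20 + 3) = -2 - 17 = -19)
m*c(U(7, -5), 50 + 47) = -19*√((50 + 47)² + ((-5)²)²) = -19*√(97² + 25²) = -19*√(9409 + 625) = -19*√10034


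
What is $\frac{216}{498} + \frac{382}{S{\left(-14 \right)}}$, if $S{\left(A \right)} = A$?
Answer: $- \frac{15601}{581} \approx -26.852$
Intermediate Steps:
$\frac{216}{498} + \frac{382}{S{\left(-14 \right)}} = \frac{216}{498} + \frac{382}{-14} = 216 \cdot \frac{1}{498} + 382 \left(- \frac{1}{14}\right) = \frac{36}{83} - \frac{191}{7} = - \frac{15601}{581}$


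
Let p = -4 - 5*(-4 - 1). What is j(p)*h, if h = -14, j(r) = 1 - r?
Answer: 280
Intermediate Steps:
p = 21 (p = -4 - 5*(-5) = -4 + 25 = 21)
j(p)*h = (1 - 1*21)*(-14) = (1 - 21)*(-14) = -20*(-14) = 280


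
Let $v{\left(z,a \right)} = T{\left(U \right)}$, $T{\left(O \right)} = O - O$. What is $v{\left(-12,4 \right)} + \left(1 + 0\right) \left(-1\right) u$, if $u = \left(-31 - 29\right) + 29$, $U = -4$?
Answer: $31$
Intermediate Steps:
$T{\left(O \right)} = 0$
$v{\left(z,a \right)} = 0$
$u = -31$ ($u = -60 + 29 = -31$)
$v{\left(-12,4 \right)} + \left(1 + 0\right) \left(-1\right) u = 0 + \left(1 + 0\right) \left(-1\right) \left(-31\right) = 0 + 1 \left(-1\right) \left(-31\right) = 0 - -31 = 0 + 31 = 31$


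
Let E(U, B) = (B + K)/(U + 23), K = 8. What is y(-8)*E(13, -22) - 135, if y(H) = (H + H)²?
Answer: -2111/9 ≈ -234.56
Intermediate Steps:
E(U, B) = (8 + B)/(23 + U) (E(U, B) = (B + 8)/(U + 23) = (8 + B)/(23 + U))
y(H) = 4*H² (y(H) = (2*H)² = 4*H²)
y(-8)*E(13, -22) - 135 = (4*(-8)²)*((8 - 22)/(23 + 13)) - 135 = (4*64)*(-14/36) - 135 = 256*((1/36)*(-14)) - 135 = 256*(-7/18) - 135 = -896/9 - 135 = -2111/9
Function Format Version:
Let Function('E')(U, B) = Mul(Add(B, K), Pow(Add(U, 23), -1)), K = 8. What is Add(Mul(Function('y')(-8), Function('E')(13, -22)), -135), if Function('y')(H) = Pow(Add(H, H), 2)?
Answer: Rational(-2111, 9) ≈ -234.56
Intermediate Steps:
Function('E')(U, B) = Mul(Pow(Add(23, U), -1), Add(8, B)) (Function('E')(U, B) = Mul(Add(B, 8), Pow(Add(U, 23), -1)) = Mul(Add(8, B), Pow(Add(23, U), -1)) = Mul(Pow(Add(23, U), -1), Add(8, B)))
Function('y')(H) = Mul(4, Pow(H, 2)) (Function('y')(H) = Pow(Mul(2, H), 2) = Mul(4, Pow(H, 2)))
Add(Mul(Function('y')(-8), Function('E')(13, -22)), -135) = Add(Mul(Mul(4, Pow(-8, 2)), Mul(Pow(Add(23, 13), -1), Add(8, -22))), -135) = Add(Mul(Mul(4, 64), Mul(Pow(36, -1), -14)), -135) = Add(Mul(256, Mul(Rational(1, 36), -14)), -135) = Add(Mul(256, Rational(-7, 18)), -135) = Add(Rational(-896, 9), -135) = Rational(-2111, 9)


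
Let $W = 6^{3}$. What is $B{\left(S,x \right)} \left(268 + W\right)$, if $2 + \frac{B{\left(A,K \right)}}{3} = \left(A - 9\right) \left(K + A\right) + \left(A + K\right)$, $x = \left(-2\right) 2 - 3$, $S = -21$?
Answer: $1176120$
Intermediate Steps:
$W = 216$
$x = -7$ ($x = -4 - 3 = -7$)
$B{\left(A,K \right)} = -6 + 3 A + 3 K + 3 \left(-9 + A\right) \left(A + K\right)$ ($B{\left(A,K \right)} = -6 + 3 \left(\left(A - 9\right) \left(K + A\right) + \left(A + K\right)\right) = -6 + 3 \left(\left(-9 + A\right) \left(A + K\right) + \left(A + K\right)\right) = -6 + 3 \left(A + K + \left(-9 + A\right) \left(A + K\right)\right) = -6 + \left(3 A + 3 K + 3 \left(-9 + A\right) \left(A + K\right)\right) = -6 + 3 A + 3 K + 3 \left(-9 + A\right) \left(A + K\right)$)
$B{\left(S,x \right)} \left(268 + W\right) = \left(-6 - -504 - -168 + 3 \left(-21\right)^{2} + 3 \left(-21\right) \left(-7\right)\right) \left(268 + 216\right) = \left(-6 + 504 + 168 + 3 \cdot 441 + 441\right) 484 = \left(-6 + 504 + 168 + 1323 + 441\right) 484 = 2430 \cdot 484 = 1176120$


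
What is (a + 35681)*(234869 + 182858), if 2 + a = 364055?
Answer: 166979684618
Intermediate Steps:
a = 364053 (a = -2 + 364055 = 364053)
(a + 35681)*(234869 + 182858) = (364053 + 35681)*(234869 + 182858) = 399734*417727 = 166979684618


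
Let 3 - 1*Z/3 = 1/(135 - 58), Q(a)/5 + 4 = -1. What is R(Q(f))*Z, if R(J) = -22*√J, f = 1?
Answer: -6900*I/7 ≈ -985.71*I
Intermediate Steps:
Q(a) = -25 (Q(a) = -20 + 5*(-1) = -20 - 5 = -25)
Z = 690/77 (Z = 9 - 3/(135 - 58) = 9 - 3/77 = 690/77 ≈ 8.9610)
R(Q(f))*Z = -110*I*(690/77) = -6900*I/7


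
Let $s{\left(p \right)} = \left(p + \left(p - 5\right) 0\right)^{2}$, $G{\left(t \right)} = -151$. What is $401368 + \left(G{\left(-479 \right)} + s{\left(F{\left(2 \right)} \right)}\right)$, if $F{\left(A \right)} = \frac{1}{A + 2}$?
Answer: $\frac{6419473}{16} \approx 4.0122 \cdot 10^{5}$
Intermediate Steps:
$F{\left(A \right)} = \frac{1}{2 + A}$
$s{\left(p \right)} = p^{2}$ ($s{\left(p \right)} = \left(p + \left(-5 + p\right) 0\right)^{2} = \left(p + 0\right)^{2} = p^{2}$)
$401368 + \left(G{\left(-479 \right)} + s{\left(F{\left(2 \right)} \right)}\right) = 401368 - \left(151 - \left(\frac{1}{2 + 2}\right)^{2}\right) = 401368 - \left(151 - \left(\frac{1}{4}\right)^{2}\right) = 401368 + \left(-151 + \frac{1}{16}\right) = 401368 - \frac{2415}{16} = \frac{6419473}{16}$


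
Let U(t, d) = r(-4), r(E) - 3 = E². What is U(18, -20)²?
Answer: 361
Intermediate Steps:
r(E) = 3 + E²
U(t, d) = 19 (U(t, d) = 3 + (-4)² = 3 + 16 = 19)
U(18, -20)² = 19² = 361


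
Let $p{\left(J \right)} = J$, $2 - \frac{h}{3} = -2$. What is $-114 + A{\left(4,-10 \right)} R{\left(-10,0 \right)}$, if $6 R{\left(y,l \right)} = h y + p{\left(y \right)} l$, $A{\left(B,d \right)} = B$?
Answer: $-194$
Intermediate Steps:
$h = 12$ ($h = 6 - -6 = 6 + 6 = 12$)
$R{\left(y,l \right)} = 2 y + \frac{l y}{6}$ ($R{\left(y,l \right)} = \frac{12 y + y l}{6} = \frac{12 y + l y}{6} = 2 y + \frac{l y}{6}$)
$-114 + A{\left(4,-10 \right)} R{\left(-10,0 \right)} = -114 + 4 \cdot \frac{1}{6} \left(-10\right) \left(12 + 0\right) = -114 + 4 \cdot \frac{1}{6} \left(-10\right) 12 = -114 + 4 \left(-20\right) = -114 - 80 = -194$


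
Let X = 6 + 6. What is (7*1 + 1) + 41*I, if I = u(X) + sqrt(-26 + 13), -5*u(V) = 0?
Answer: 8 + 41*I*sqrt(13) ≈ 8.0 + 147.83*I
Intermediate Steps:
X = 12
u(V) = 0 (u(V) = -1/5*0 = 0)
I = I*sqrt(13) (I = 0 + sqrt(-26 + 13) = 0 + sqrt(-13) = 0 + I*sqrt(13) = I*sqrt(13) ≈ 3.6056*I)
(7*1 + 1) + 41*I = (7*1 + 1) + 41*(I*sqrt(13)) = (7 + 1) + 41*I*sqrt(13) = 8 + 41*I*sqrt(13)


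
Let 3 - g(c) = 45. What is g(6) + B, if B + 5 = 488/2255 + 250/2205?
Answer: -46411427/994455 ≈ -46.670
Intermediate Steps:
g(c) = -42 (g(c) = 3 - 1*45 = 3 - 45 = -42)
B = -4644317/994455 (B = -5 + (488/2255 + 250/2205) = -5 + (488*(1/2255) + 250*(1/2205)) = -5 + (488/2255 + 50/441) = -5 + 327958/994455 = -4644317/994455 ≈ -4.6702)
g(6) + B = -42 - 4644317/994455 = -46411427/994455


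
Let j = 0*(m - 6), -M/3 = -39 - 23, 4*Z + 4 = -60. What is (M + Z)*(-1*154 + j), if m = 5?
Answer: -26180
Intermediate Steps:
Z = -16 (Z = -1 + (¼)*(-60) = -1 - 15 = -16)
M = 186 (M = -3*(-39 - 23) = -3*(-62) = 186)
j = 0 (j = 0*(5 - 6) = 0*(-1) = 0)
(M + Z)*(-1*154 + j) = (186 - 16)*(-1*154 + 0) = 170*(-154 + 0) = 170*(-154) = -26180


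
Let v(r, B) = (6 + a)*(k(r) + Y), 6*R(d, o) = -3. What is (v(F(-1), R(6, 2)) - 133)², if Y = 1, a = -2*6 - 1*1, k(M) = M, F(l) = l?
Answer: 17689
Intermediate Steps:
R(d, o) = -½ (R(d, o) = (⅙)*(-3) = -½)
a = -13 (a = -12 - 1 = -13)
v(r, B) = -7 - 7*r (v(r, B) = (6 - 13)*(r + 1) = -7*(1 + r) = -7 - 7*r)
(v(F(-1), R(6, 2)) - 133)² = ((-7 - 7*(-1)) - 133)² = ((-7 + 7) - 133)² = (0 - 133)² = (-133)² = 17689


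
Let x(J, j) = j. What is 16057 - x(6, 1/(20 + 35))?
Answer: 883134/55 ≈ 16057.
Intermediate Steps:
16057 - x(6, 1/(20 + 35)) = 16057 - 1/(20 + 35) = 16057 - 1/55 = 883134/55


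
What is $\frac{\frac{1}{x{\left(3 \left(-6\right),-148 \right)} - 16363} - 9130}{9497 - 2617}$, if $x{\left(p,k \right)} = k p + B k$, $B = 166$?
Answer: $- \frac{349377711}{263276960} \approx -1.327$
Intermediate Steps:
$x{\left(p,k \right)} = 166 k + k p$ ($x{\left(p,k \right)} = k p + 166 k = 166 k + k p$)
$\frac{\frac{1}{x{\left(3 \left(-6\right),-148 \right)} - 16363} - 9130}{9497 - 2617} = \frac{\frac{1}{- 148 \left(166 + 3 \left(-6\right)\right) - 16363} - 9130}{9497 - 2617} = \frac{\frac{1}{- 148 \left(166 - 18\right) - 16363} - 9130}{6880} = \left(\frac{1}{\left(-148\right) 148 - 16363} - 9130\right) \frac{1}{6880} = \left(\frac{1}{-21904 - 16363} - 9130\right) \frac{1}{6880} = \left(\frac{1}{-38267} - 9130\right) \frac{1}{6880} = \left(- \frac{1}{38267} - 9130\right) \frac{1}{6880} = \left(- \frac{349377711}{38267}\right) \frac{1}{6880} = - \frac{349377711}{263276960}$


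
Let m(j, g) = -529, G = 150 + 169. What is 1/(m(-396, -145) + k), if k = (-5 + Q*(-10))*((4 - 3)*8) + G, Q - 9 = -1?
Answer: -1/890 ≈ -0.0011236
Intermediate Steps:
Q = 8 (Q = 9 - 1 = 8)
G = 319
k = -361 (k = (-5 + 8*(-10))*((4 - 3)*8) + 319 = (-5 - 80)*(1*8) + 319 = -85*8 + 319 = -680 + 319 = -361)
1/(m(-396, -145) + k) = 1/(-529 - 361) = 1/(-890) = -1/890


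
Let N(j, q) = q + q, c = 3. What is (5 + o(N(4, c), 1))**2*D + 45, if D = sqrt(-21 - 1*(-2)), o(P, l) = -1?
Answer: 45 + 16*I*sqrt(19) ≈ 45.0 + 69.742*I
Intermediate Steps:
N(j, q) = 2*q
D = I*sqrt(19) (D = sqrt(-21 + 2) = sqrt(-19) = I*sqrt(19) ≈ 4.3589*I)
(5 + o(N(4, c), 1))**2*D + 45 = (5 - 1)**2*(I*sqrt(19)) + 45 = 4**2*(I*sqrt(19)) + 45 = 16*(I*sqrt(19)) + 45 = 16*I*sqrt(19) + 45 = 45 + 16*I*sqrt(19)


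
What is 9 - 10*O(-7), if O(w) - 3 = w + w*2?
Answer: 189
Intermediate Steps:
O(w) = 3 + 3*w (O(w) = 3 + (w + w*2) = 3 + (w + 2*w) = 3 + 3*w)
9 - 10*O(-7) = 9 - 10*(3 + 3*(-7)) = 9 - 10*(3 - 21) = 9 - 10*(-18) = 9 + 180 = 189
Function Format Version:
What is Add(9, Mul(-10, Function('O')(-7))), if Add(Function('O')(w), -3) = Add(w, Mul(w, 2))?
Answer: 189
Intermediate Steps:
Function('O')(w) = Add(3, Mul(3, w)) (Function('O')(w) = Add(3, Add(w, Mul(w, 2))) = Add(3, Add(w, Mul(2, w))) = Add(3, Mul(3, w)))
Add(9, Mul(-10, Function('O')(-7))) = Add(9, Mul(-10, Add(3, Mul(3, -7)))) = Add(9, Mul(-10, Add(3, -21))) = Add(9, Mul(-10, -18)) = Add(9, 180) = 189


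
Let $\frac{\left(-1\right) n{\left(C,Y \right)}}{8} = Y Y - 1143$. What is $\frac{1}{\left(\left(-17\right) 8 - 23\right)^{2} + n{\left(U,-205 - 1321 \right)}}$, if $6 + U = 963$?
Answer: $- \frac{1}{18594983} \approx -5.3778 \cdot 10^{-8}$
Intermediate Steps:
$U = 957$ ($U = -6 + 963 = 957$)
$n{\left(C,Y \right)} = 9144 - 8 Y^{2}$ ($n{\left(C,Y \right)} = - 8 \left(Y Y - 1143\right) = - 8 \left(Y^{2} - 1143\right) = - 8 \left(-1143 + Y^{2}\right) = 9144 - 8 Y^{2}$)
$\frac{1}{\left(\left(-17\right) 8 - 23\right)^{2} + n{\left(U,-205 - 1321 \right)}} = \frac{1}{\left(\left(-17\right) 8 - 23\right)^{2} + \left(9144 - 8 \left(-205 - 1321\right)^{2}\right)} = \frac{1}{\left(-136 - 23\right)^{2} + \left(9144 - 8 \left(-1526\right)^{2}\right)} = \frac{1}{\left(-159\right)^{2} + \left(9144 - 18629408\right)} = \frac{1}{25281 + \left(9144 - 18629408\right)} = \frac{1}{25281 - 18620264} = \frac{1}{-18594983} = - \frac{1}{18594983}$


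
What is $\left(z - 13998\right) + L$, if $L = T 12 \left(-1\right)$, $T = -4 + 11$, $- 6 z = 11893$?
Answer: $- \frac{96385}{6} \approx -16064.0$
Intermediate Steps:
$z = - \frac{11893}{6}$ ($z = \left(- \frac{1}{6}\right) 11893 = - \frac{11893}{6} \approx -1982.2$)
$T = 7$
$L = -84$ ($L = 7 \cdot 12 \left(-1\right) = 84 \left(-1\right) = -84$)
$\left(z - 13998\right) + L = \left(- \frac{11893}{6} - 13998\right) - 84 = - \frac{95881}{6} - 84 = - \frac{96385}{6}$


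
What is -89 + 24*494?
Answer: 11767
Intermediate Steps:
-89 + 24*494 = -89 + 11856 = 11767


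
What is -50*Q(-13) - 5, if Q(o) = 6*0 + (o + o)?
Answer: 1295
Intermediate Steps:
Q(o) = 2*o (Q(o) = 0 + 2*o = 2*o)
-50*Q(-13) - 5 = -100*(-13) - 5 = -50*(-26) - 5 = 1300 - 5 = 1295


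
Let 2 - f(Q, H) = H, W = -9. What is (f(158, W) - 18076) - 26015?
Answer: -44080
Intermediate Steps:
f(Q, H) = 2 - H
(f(158, W) - 18076) - 26015 = ((2 - 1*(-9)) - 18076) - 26015 = ((2 + 9) - 18076) - 26015 = (11 - 18076) - 26015 = -18065 - 26015 = -44080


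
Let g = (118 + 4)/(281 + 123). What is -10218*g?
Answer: -311649/101 ≈ -3085.6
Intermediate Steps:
g = 61/202 (g = 122/404 = 122*(1/404) = 61/202 ≈ 0.30198)
-10218*g = -10218*61/202 = -311649/101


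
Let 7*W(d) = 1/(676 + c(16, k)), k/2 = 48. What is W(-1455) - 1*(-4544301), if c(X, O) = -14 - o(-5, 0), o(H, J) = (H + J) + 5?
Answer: 21058290835/4634 ≈ 4.5443e+6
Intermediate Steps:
k = 96 (k = 2*48 = 96)
o(H, J) = 5 + H + J
c(X, O) = -14 (c(X, O) = -14 - (5 - 5 + 0) = -14 - 1*0 = -14 + 0 = -14)
W(d) = 1/4634 (W(d) = 1/(7*(676 - 14)) = (⅐)/662 = (⅐)*(1/662) = 1/4634)
W(-1455) - 1*(-4544301) = 1/4634 - 1*(-4544301) = 1/4634 + 4544301 = 21058290835/4634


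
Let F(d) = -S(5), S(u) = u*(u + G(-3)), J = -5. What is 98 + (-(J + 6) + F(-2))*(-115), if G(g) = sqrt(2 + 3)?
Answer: 3088 + 575*sqrt(5) ≈ 4373.7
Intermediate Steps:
G(g) = sqrt(5)
S(u) = u*(u + sqrt(5))
F(d) = -25 - 5*sqrt(5) (F(d) = -5*(5 + sqrt(5)) = -(25 + 5*sqrt(5)) = -25 - 5*sqrt(5))
98 + (-(J + 6) + F(-2))*(-115) = 98 + (-(-5 + 6) + (-25 - 5*sqrt(5)))*(-115) = 98 + (-1*1 + (-25 - 5*sqrt(5)))*(-115) = 98 + (-1 + (-25 - 5*sqrt(5)))*(-115) = 98 + (-26 - 5*sqrt(5))*(-115) = 98 + (2990 + 575*sqrt(5)) = 3088 + 575*sqrt(5)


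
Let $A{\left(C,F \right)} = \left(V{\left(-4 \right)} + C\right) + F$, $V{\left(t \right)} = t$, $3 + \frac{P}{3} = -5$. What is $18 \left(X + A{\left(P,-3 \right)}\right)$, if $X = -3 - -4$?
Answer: $-540$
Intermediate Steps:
$P = -24$ ($P = -9 + 3 \left(-5\right) = -9 - 15 = -24$)
$X = 1$ ($X = -3 + 4 = 1$)
$A{\left(C,F \right)} = -4 + C + F$ ($A{\left(C,F \right)} = \left(-4 + C\right) + F = -4 + C + F$)
$18 \left(X + A{\left(P,-3 \right)}\right) = 18 \left(1 - 31\right) = 18 \left(-30\right) = -540$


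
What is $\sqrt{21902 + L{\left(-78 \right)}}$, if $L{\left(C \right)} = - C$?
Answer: $2 \sqrt{5495} \approx 148.26$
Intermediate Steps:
$\sqrt{21902 + L{\left(-78 \right)}} = \sqrt{21902 - -78} = \sqrt{21902 + 78} = \sqrt{21980} = 2 \sqrt{5495}$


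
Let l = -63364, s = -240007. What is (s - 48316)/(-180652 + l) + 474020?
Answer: 115668752643/244016 ≈ 4.7402e+5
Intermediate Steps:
(s - 48316)/(-180652 + l) + 474020 = (-240007 - 48316)/(-180652 - 63364) + 474020 = -288323/(-244016) + 474020 = -288323*(-1/244016) + 474020 = 288323/244016 + 474020 = 115668752643/244016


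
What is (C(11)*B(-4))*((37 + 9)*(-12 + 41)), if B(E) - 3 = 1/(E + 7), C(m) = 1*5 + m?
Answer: 213440/3 ≈ 71147.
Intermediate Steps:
C(m) = 5 + m
B(E) = 3 + 1/(7 + E) (B(E) = 3 + 1/(E + 7) = 3 + 1/(7 + E))
(C(11)*B(-4))*((37 + 9)*(-12 + 41)) = ((5 + 11)*((22 + 3*(-4))/(7 - 4)))*((37 + 9)*(-12 + 41)) = (16*((22 - 12)/3))*(46*29) = (16*((1/3)*10))*1334 = (16*(10/3))*1334 = (160/3)*1334 = 213440/3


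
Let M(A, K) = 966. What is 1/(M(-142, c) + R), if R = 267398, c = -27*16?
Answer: 1/268364 ≈ 3.7263e-6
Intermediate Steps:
c = -432
1/(M(-142, c) + R) = 1/(966 + 267398) = 1/268364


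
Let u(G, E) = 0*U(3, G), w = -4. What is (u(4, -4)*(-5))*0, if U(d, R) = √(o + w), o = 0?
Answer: 0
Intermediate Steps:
U(d, R) = 2*I (U(d, R) = √(0 - 4) = √(-4) = 2*I)
u(G, E) = 0 (u(G, E) = 0*(2*I) = 0)
(u(4, -4)*(-5))*0 = (0*(-5))*0 = 0*0 = 0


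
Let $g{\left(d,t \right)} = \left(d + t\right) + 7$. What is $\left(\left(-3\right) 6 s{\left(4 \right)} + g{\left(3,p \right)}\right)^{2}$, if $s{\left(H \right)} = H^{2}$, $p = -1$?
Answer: $77841$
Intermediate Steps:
$g{\left(d,t \right)} = 7 + d + t$
$\left(\left(-3\right) 6 s{\left(4 \right)} + g{\left(3,p \right)}\right)^{2} = \left(\left(-3\right) 6 \cdot 4^{2} + \left(7 + 3 - 1\right)\right)^{2} = \left(\left(-18\right) 16 + 9\right)^{2} = \left(-288 + 9\right)^{2} = \left(-279\right)^{2} = 77841$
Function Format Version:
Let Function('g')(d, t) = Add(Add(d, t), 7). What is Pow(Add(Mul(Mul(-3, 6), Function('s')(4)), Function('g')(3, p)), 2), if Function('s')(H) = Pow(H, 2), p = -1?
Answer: 77841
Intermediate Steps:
Function('g')(d, t) = Add(7, d, t)
Pow(Add(Mul(Mul(-3, 6), Function('s')(4)), Function('g')(3, p)), 2) = Pow(Add(Mul(Mul(-3, 6), Pow(4, 2)), Add(7, 3, -1)), 2) = Pow(Add(Mul(-18, 16), 9), 2) = Pow(Add(-288, 9), 2) = Pow(-279, 2) = 77841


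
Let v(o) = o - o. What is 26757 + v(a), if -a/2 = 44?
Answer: 26757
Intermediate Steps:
a = -88 (a = -2*44 = -88)
v(o) = 0
26757 + v(a) = 26757 + 0 = 26757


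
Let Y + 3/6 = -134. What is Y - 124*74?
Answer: -18621/2 ≈ -9310.5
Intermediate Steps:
Y = -269/2 (Y = -1/2 - 134 = -269/2 ≈ -134.50)
Y - 124*74 = -269/2 - 124*74 = -269/2 - 9176 = -18621/2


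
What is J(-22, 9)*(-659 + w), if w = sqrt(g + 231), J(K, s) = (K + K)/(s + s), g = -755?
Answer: 14498/9 - 44*I*sqrt(131)/9 ≈ 1610.9 - 55.956*I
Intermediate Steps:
J(K, s) = K/s (J(K, s) = (2*K)/((2*s)) = (2*K)*(1/(2*s)) = K/s)
w = 2*I*sqrt(131) (w = sqrt(-755 + 231) = sqrt(-524) = 2*I*sqrt(131) ≈ 22.891*I)
J(-22, 9)*(-659 + w) = (-22/9)*(-659 + 2*I*sqrt(131)) = (-22*1/9)*(-659 + 2*I*sqrt(131)) = -22*(-659 + 2*I*sqrt(131))/9 = 14498/9 - 44*I*sqrt(131)/9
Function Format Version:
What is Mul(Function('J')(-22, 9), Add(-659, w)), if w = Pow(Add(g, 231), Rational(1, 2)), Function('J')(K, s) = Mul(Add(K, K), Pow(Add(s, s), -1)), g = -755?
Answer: Add(Rational(14498, 9), Mul(Rational(-44, 9), I, Pow(131, Rational(1, 2)))) ≈ Add(1610.9, Mul(-55.956, I))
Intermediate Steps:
Function('J')(K, s) = Mul(K, Pow(s, -1)) (Function('J')(K, s) = Mul(Mul(2, K), Pow(Mul(2, s), -1)) = Mul(Mul(2, K), Mul(Rational(1, 2), Pow(s, -1))) = Mul(K, Pow(s, -1)))
w = Mul(2, I, Pow(131, Rational(1, 2))) (w = Pow(Add(-755, 231), Rational(1, 2)) = Pow(-524, Rational(1, 2)) = Mul(2, I, Pow(131, Rational(1, 2))) ≈ Mul(22.891, I))
Mul(Function('J')(-22, 9), Add(-659, w)) = Mul(Mul(-22, Pow(9, -1)), Add(-659, Mul(2, I, Pow(131, Rational(1, 2))))) = Mul(Mul(-22, Rational(1, 9)), Add(-659, Mul(2, I, Pow(131, Rational(1, 2))))) = Mul(Rational(-22, 9), Add(-659, Mul(2, I, Pow(131, Rational(1, 2))))) = Add(Rational(14498, 9), Mul(Rational(-44, 9), I, Pow(131, Rational(1, 2))))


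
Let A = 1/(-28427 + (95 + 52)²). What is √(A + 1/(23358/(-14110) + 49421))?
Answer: I*√154508898139896027/34957638226 ≈ 0.011244*I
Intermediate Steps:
A = -1/6818 (A = 1/(-28427 + 147²) = 1/(-28427 + 21609) = 1/(-6818) = -1/6818 ≈ -0.00014667)
√(A + 1/(23358/(-14110) + 49421)) = √(-1/6818 + 1/(23358/(-14110) + 49421)) = √(-1/6818 + 1/(23358*(-1/14110) + 49421)) = √(-1/6818 + 1/(-687/415 + 49421)) = √(-1/6818 + 1/(20509028/415)) = √(-1/6818 + 415/20509028) = √(-8839779/69915276452) = I*√154508898139896027/34957638226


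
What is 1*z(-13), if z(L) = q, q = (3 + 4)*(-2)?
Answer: -14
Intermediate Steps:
q = -14 (q = 7*(-2) = -14)
z(L) = -14
1*z(-13) = 1*(-14) = -14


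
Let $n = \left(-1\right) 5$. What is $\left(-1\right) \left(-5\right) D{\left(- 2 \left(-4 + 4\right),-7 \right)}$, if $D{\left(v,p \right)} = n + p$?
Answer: $-60$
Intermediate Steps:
$n = -5$
$D{\left(v,p \right)} = -5 + p$
$\left(-1\right) \left(-5\right) D{\left(- 2 \left(-4 + 4\right),-7 \right)} = \left(-1\right) \left(-5\right) \left(-5 - 7\right) = 5 \left(-12\right) = -60$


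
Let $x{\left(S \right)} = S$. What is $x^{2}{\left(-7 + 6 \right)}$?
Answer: $1$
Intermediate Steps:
$x^{2}{\left(-7 + 6 \right)} = \left(-7 + 6\right)^{2} = \left(-1\right)^{2} = 1$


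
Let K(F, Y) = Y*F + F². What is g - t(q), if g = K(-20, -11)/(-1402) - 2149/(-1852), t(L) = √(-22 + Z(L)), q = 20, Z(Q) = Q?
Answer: 932329/1298252 - I*√2 ≈ 0.71814 - 1.4142*I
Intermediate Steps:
K(F, Y) = F² + F*Y (K(F, Y) = F*Y + F² = F² + F*Y)
t(L) = √(-22 + L)
g = 932329/1298252 (g = -20*(-20 - 11)/(-1402) - 2149/(-1852) = -20*(-31)*(-1/1402) - 2149*(-1/1852) = 620*(-1/1402) + 2149/1852 = -310/701 + 2149/1852 = 932329/1298252 ≈ 0.71814)
g - t(q) = 932329/1298252 - √(-22 + 20) = 932329/1298252 - √(-2) = 932329/1298252 - I*√2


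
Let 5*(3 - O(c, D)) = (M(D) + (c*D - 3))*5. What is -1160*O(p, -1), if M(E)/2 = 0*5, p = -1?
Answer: -5800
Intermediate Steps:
M(E) = 0 (M(E) = 2*(0*5) = 2*0 = 0)
O(c, D) = 6 - D*c (O(c, D) = 3 - (0 + (c*D - 3))*5/5 = 3 - (0 + (D*c - 3))*5/5 = 3 - (0 + (-3 + D*c))*5/5 = 3 - (-3 + D*c)*5/5 = 3 - (-15 + 5*D*c)/5 = 3 + (3 - D*c) = 6 - D*c)
-1160*O(p, -1) = -1160*(6 - 1*(-1)*(-1)) = -1160*(6 - 1) = -1160*5 = -5800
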